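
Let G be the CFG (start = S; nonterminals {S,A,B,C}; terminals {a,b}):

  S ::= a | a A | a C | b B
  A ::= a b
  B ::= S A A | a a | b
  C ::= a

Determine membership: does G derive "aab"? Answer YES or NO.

Convert to CNF:
  S -> T0 A | T0 C | T1 B | a
  A -> T0 T1
  B -> S X2 | T0 T0 | b
  C -> a
  T0 -> a
  T1 -> b
  X2 -> A A

CYK table (by increasing span):
  T[0,0] 'a' = {C,S,T0}  orig:{C,S}
  T[1,1] 'a' = {C,S,T0}  orig:{C,S}
  T[2,2] 'b' = {B,T1}  orig:{B}
  T[0,1] 'aa' = {B,S}
  T[1,2] 'ab' = {A}
  T[0,2] 'aab' = {S}

S ∈ T[0,2] ⇒ YES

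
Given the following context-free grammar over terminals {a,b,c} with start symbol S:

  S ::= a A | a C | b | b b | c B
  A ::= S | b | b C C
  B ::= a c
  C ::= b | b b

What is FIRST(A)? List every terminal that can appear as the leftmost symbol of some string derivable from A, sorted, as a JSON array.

FIRST iteration:
iter 1:
  A via A→b: +{b}
  B via B→a c: +{a}
  C via C→b: +{b}
  S via S→a A: +{a}
  S via S→b: +{b}
  S via S→c B: +{c}
  S: {a,b,c}  A: {b}  B: {a}  C: {b}
iter 2:
  A via A→S: +{a,c}
  S: {a,b,c}  A: {a,b,c}  B: {a}  C: {b}
iter 3: — fixpoint
  S: {a,b,c}  A: {a,b,c}  B: {a}  C: {b}

FIRST(A) = ["a", "b", "c"]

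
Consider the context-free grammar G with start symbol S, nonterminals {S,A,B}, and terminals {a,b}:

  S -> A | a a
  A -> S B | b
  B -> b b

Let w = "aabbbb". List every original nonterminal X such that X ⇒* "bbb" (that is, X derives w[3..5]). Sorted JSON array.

CNF form of G:
  S -> S B | T1 T1 | b
  A -> S B | b
  B -> T0 T0
  T0 -> b
  T1 -> a

CYK table (by increasing span), restricted to cells inside w[3..5]:
  cell(3,3) b: {A,S,T0}  orig:{A,S}
  cell(4,4) b: {A,S,T0}  orig:{A,S}
  cell(5,5) b: {A,S,T0}  orig:{A,S}
  cell(3,4) bb: {B}
  cell(4,5) bb: {B}
  cell(3,5) bbb: {A,S}

Original NTs in T[3,5] deriving "bbb": ["A", "S"]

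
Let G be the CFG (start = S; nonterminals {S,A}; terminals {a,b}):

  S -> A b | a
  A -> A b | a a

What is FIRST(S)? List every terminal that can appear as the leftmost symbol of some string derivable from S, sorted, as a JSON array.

Compute FIRST by fixpoint:
iter 1:
  A via A→a a: +{a}
  S via S→A b: +{a}
  FIRST[S]={a}  FIRST[A]={a}
iter 2: — fixpoint
  FIRST[S]={a}  FIRST[A]={a}

FIRST(S) = ["a"]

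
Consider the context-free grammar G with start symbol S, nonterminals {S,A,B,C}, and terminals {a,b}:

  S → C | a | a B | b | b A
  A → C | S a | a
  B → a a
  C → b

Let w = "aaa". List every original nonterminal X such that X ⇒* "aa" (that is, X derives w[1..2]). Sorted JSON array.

CNF form of G:
  S -> T0 B | T1 A | a | b
  A -> S T0 | a | b
  B -> T0 T0
  C -> b
  T0 -> a
  T1 -> b

CYK fill, restricted to cells inside w[1..2]:
  [1..1]={A,S,T0}  "a"  orig:{A,S}
  [2..2]={A,S,T0}  "a"  orig:{A,S}
  [1..2]={A,B}  "aa"

Original NTs in T[1,2] deriving "aa": ["A", "B"]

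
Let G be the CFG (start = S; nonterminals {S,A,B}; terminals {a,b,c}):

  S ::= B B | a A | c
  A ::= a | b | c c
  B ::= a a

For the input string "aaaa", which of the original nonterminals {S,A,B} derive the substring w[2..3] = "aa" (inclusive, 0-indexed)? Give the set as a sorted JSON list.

CNF form of G:
  S -> B B | T1 A | c
  A -> T0 T0 | a | b
  B -> T1 T1
  T0 -> c
  T1 -> a

CYK table (by increasing span), restricted to cells inside w[2..3]:
  [2..2]={A,T1}  "a"  orig:{A}
  [3..3]={A,T1}  "a"  orig:{A}
  [2..3]={B,S}  "aa"

Original NTs in T[2,3] deriving "aa": ["B", "S"]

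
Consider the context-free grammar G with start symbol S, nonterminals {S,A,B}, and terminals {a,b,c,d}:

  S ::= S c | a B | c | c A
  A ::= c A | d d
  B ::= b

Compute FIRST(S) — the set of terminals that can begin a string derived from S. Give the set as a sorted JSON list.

FIRST sets, iterate to fixpoint:
round 1:
  A via A→c A: +{c}
  A via A→d d: +{d}
  B via B→b: +{b}
  S via S→a B: +{a}
  S via S→c: +{c}
  S: {a,c}  A: {c,d}  B: {b}
round 2: — fixpoint
  S: {a,c}  A: {c,d}  B: {b}

FIRST(S) = ["a", "c"]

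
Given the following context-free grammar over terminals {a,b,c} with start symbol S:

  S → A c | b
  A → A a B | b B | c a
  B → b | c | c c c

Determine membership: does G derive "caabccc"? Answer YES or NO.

Convert to CNF:
  S -> A T2 | b
  A -> A X3 | T1 B | T2 T0
  B -> T2 X4 | b | c
  T0 -> a
  T1 -> b
  T2 -> c
  X3 -> T0 B
  X4 -> T2 T2

CYK fill:
  T[0,0] 'c' = {B,T2}  orig:{B}
  T[1,1] 'a' = {T0}  orig:{}
  T[2,2] 'a' = {T0}  orig:{}
  T[3,3] 'b' = {B,S,T1}  orig:{B,S}
  T[4,4] 'c' = {B,T2}  orig:{B}
  T[5,5] 'c' = {B,T2}  orig:{B}
  T[6,6] 'c' = {B,T2}  orig:{B}
  T[0,1] 'ca' = {A}
  T[1,2] 'aa' = ∅
  T[2,3] 'ab' = {X3}  orig:{}
  T[3,4] 'bc' = {A}
  T[4,5] 'cc' = {X4}  orig:{}
  T[5,6] 'cc' = {X4}  orig:{}
  T[0,2] 'caa' = ∅
  T[1,3] 'aab' = ∅
  T[2,4] 'abc' = ∅
  T[3,5] 'bcc' = {S}
  T[4,6] 'ccc' = {B}
  T[0,3] 'caab' = {A}
  T[1,4] 'aabc' = ∅
  T[2,5] 'abcc' = ∅
  T[3,6] 'bccc' = {A}
  T[0,4] 'caabc' = {S}
  T[1,5] 'aabcc' = ∅
  T[2,6] 'abccc' = ∅
  T[0,5] 'caabcc' = ∅
  T[1,6] 'aabccc' = ∅
  T[0,6] 'caabccc' = ∅

S ∉ T[0,6] ⇒ NO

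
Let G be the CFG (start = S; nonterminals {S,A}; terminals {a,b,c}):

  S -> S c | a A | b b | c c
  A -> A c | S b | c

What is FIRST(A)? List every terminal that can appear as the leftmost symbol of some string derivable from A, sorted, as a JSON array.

Compute FIRST by fixpoint:
iter 1:
  A via A→c: +{c}
  S via S→a A: +{a}
  S via S→b b: +{b}
  S via S→c c: +{c}
  FIRST(S)={a,b,c}  FIRST(A)={c}
iter 2:
  A via A→S b: +{a,b}
  FIRST(S)={a,b,c}  FIRST(A)={a,b,c}
iter 3: done
  FIRST(S)={a,b,c}  FIRST(A)={a,b,c}

FIRST(A) = ["a", "b", "c"]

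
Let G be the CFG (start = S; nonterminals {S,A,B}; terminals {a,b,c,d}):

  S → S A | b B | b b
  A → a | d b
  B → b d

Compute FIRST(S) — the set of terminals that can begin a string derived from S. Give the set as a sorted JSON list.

FIRST sets, iterate to fixpoint:
pass 1:
  A via A→a: +{a}
  A via A→d b: +{d}
  B via B→b d: +{b}
  S via S→b B: +{b}
  S: {b}  A: {a,d}  B: {b}
pass 2: done
  S: {b}  A: {a,d}  B: {b}

FIRST(S) = ["b"]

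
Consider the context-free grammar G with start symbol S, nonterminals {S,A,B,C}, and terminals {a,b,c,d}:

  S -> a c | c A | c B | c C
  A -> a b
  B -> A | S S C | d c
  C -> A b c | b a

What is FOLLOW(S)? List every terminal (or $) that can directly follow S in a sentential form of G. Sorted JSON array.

FIRST iteration:
[1]
  A via A→a b: +{a}
  B via B→A: +{a}
  B via B→d c: +{d}
  C via C→A b c: +{a}
  C via C→b a: +{b}
  S via S→a c: +{a}
  S via S→c A: +{c}
  FIRST[S]={a,c}  FIRST[A]={a}  FIRST[B]={a,d}  FIRST[C]={a,b}
[2]
  B via B→S S C: +{c}
  FIRST[S]={a,c}  FIRST[A]={a}  FIRST[B]={a,c,d}  FIRST[C]={a,b}
[3] done
  FIRST[S]={a,c}  FIRST[A]={a}  FIRST[B]={a,c,d}  FIRST[C]={a,b}

FOLLOW sets:
FOLLOW(S) := {$}
[1]
  B→S S C: FOLLOW(S) ⊇ FIRST(S) = {a,c}; new: +{a,c}
  B→S S C: FOLLOW(S) ⊇ FIRST(C) = {a,b}; new: +{b}
  C→A b c: FOLLOW(A) ⊇ FIRST(b) = {b}; new: +{b}
  S→c A: FOLLOW(A) ⊇ FOLLOW(S) ⊇ {$,a,b,c}; new: +{$,a,c}
  S→c B: FOLLOW(B) ⊇ FOLLOW(S) ⊇ {$,a,b,c}; new: +{$,a,b,c}
  S→c C: FOLLOW(C) ⊇ FOLLOW(S) ⊇ {$,a,b,c}; new: +{$,a,b,c}
  FOLLOW[S]={$,a,b,c}  FOLLOW[A]={$,a,b,c}  FOLLOW[B]={$,a,b,c}  FOLLOW[C]={$,a,b,c}
[2] (no change)
  FOLLOW[S]={$,a,b,c}  FOLLOW[A]={$,a,b,c}  FOLLOW[B]={$,a,b,c}  FOLLOW[C]={$,a,b,c}

FOLLOW(S) = ["$", "a", "b", "c"]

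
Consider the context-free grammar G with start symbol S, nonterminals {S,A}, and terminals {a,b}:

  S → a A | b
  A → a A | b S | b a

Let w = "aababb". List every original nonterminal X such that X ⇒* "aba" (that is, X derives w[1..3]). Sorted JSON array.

CNF form of G:
  S -> T0 A | b
  A -> T0 A | T1 S | T1 T0
  T0 -> a
  T1 -> b

CYK fill (cells [i..j] with 1 ≤ i ≤ j ≤ 3 only):
  [1..1]={T0}  "a"  orig:{}
  [2..2]={S,T1}  "b"  orig:{S}
  [3..3]={T0}  "a"  orig:{}
  [1..2]=∅  "ab"
  [2..3]={A}  "ba"
  [1..3]={A,S}  "aba"

Original NTs in T[1,3] deriving "aba": ["A", "S"]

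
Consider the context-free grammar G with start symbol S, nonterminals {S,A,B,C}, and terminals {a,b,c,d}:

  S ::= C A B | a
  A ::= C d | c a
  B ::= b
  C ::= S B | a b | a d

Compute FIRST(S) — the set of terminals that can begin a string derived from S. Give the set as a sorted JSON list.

FIRST iteration:
round 1:
  A via A→c a: +{c}
  B via B→b: +{b}
  C via C→a b: +{a}
  S via S→C A B: +{a}
  S: {a}  A: {c}  B: {b}  C: {a}
round 2:
  A via A→C d: +{a}
  S: {a}  A: {a,c}  B: {b}  C: {a}
round 3: (stable)
  S: {a}  A: {a,c}  B: {b}  C: {a}

FIRST(S) = ["a"]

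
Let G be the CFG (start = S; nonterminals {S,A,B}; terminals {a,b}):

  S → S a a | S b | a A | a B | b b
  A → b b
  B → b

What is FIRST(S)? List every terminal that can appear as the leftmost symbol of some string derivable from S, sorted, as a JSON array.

Compute FIRST by fixpoint:
[1]
  A via A→b b: +{b}
  B via B→b: +{b}
  S via S→a A: +{a}
  S via S→b b: +{b}
  S: {a,b}  A: {b}  B: {b}
[2] (no change)
  S: {a,b}  A: {b}  B: {b}

FIRST(S) = ["a", "b"]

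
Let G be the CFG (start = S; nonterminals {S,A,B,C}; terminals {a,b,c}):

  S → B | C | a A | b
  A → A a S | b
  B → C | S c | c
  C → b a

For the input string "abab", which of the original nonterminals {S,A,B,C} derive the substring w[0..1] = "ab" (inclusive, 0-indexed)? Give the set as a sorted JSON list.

Convert to CNF:
  S -> S T1 | T0 A | T2 T0 | b | c
  A -> A X3 | b
  B -> S T1 | T2 T0 | c
  C -> T2 T0
  T0 -> a
  T1 -> c
  T2 -> b
  X3 -> T0 S

Fill CYK table bottom-up, restricted to cells inside w[0..1]:
  [0..0]={T0}  "a"  orig:{}
  [1..1]={A,S,T2}  "b"  orig:{A,S}
  [0..1]={S,X3}  "ab"  orig:{S}

Original NTs in T[0,1] deriving "ab": ["S"]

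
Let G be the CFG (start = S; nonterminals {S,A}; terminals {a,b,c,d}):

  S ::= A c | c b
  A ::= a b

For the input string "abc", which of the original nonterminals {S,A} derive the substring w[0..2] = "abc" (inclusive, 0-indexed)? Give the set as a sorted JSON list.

CNF form of G:
  S -> A T2 | T2 T1
  A -> T0 T1
  T0 -> a
  T1 -> b
  T2 -> c

CYK table (by increasing span) (cells [i..j] with 0 ≤ i ≤ j ≤ 2 only):
  cell(0,0) a: {T0}  orig:{}
  cell(1,1) b: {T1}  orig:{}
  cell(2,2) c: {T2}  orig:{}
  cell(0,1) ab: {A}
  cell(1,2) bc: ∅
  cell(0,2) abc: {S}

Original NTs in T[0,2] deriving "abc": ["S"]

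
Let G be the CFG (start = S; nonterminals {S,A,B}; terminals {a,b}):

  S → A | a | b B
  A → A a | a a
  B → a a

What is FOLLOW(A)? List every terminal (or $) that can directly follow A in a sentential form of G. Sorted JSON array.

FIRST sets, iterate to fixpoint:
[1]
  A via A→a a: +{a}
  B via B→a a: +{a}
  S via S→A: +{a}
  S via S→b B: +{b}
  FIRST[S]={a,b}  FIRST[A]={a}  FIRST[B]={a}
[2] (no change)
  FIRST[S]={a,b}  FIRST[A]={a}  FIRST[B]={a}

Compute FOLLOW by fixpoint:
seed FOLLOW(S) with $
[1]
  A→A a: FOLLOW(A) ⊇ FIRST(a) = {a}; new: +{a}
  S→A: FOLLOW(A) ⊇ FOLLOW(S) ⊇ {$}; new: +{$}
  S→b B: FOLLOW(B) ⊇ FOLLOW(S) ⊇ {$}; new: +{$}
  FOLLOW[S]={$}  FOLLOW[A]={$,a}  FOLLOW[B]={$}
[2] (stable)
  FOLLOW[S]={$}  FOLLOW[A]={$,a}  FOLLOW[B]={$}

FOLLOW(A) = ["$", "a"]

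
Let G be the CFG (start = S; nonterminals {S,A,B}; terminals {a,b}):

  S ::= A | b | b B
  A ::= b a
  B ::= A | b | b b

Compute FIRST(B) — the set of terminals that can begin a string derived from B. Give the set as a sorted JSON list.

Compute FIRST by fixpoint:
[1]
  A via A→b a: +{b}
  B via B→A: +{b}
  S via S→A: +{b}
  FIRST[S]={b}  FIRST[A]={b}  FIRST[B]={b}
[2] done
  FIRST[S]={b}  FIRST[A]={b}  FIRST[B]={b}

FIRST(B) = ["b"]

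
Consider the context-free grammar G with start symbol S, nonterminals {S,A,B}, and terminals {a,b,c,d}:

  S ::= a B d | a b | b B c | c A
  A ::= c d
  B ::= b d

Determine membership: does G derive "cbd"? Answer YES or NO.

CNF form of G:
  S -> T0 A | T2 X5 | T3 T2 | T3 X4
  A -> T0 T1
  B -> T2 T1
  T0 -> c
  T1 -> d
  T2 -> b
  T3 -> a
  X4 -> B T1
  X5 -> B T0

CYK table (by increasing span):
  [0..0]={T0}  "c"  orig:{}
  [1..1]={T2}  "b"  orig:{}
  [2..2]={T1}  "d"  orig:{}
  [0..1]=∅  "cb"
  [1..2]={B}  "bd"
  [0..2]=∅  "cbd"

S ∉ T[0,2] ⇒ NO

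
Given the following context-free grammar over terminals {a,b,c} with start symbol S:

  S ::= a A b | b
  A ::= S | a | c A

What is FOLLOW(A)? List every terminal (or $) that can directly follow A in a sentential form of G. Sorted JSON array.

FIRST iteration:
pass 1:
  A via A→a: +{a}
  A via A→c A: +{c}
  S via S→a A b: +{a}
  S via S→b: +{b}
  FIRST(S)={a,b}  FIRST(A)={a,c}
pass 2:
  A via A→S: +{b}
  FIRST(S)={a,b}  FIRST(A)={a,b,c}
pass 3: (stable)
  FIRST(S)={a,b}  FIRST(A)={a,b,c}

FOLLOW sets:
FOLLOW(S) := {$}
iter 1:
  S→a A b: FOLLOW(A) ⊇ FIRST(b) = {b}; new: +{b}
  FOLLOW(S)={$}  FOLLOW(A)={b}
iter 2:
  A→S: FOLLOW(S) ⊇ FOLLOW(A) ⊇ {b}; new: +{b}
  FOLLOW(S)={$,b}  FOLLOW(A)={b}
iter 3: done
  FOLLOW(S)={$,b}  FOLLOW(A)={b}

FOLLOW(A) = ["b"]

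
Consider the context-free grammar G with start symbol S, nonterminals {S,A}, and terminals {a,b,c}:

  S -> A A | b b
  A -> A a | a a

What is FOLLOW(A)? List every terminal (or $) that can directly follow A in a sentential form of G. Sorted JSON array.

FIRST iteration:
iter 1:
  A via A→a a: +{a}
  S via S→A A: +{a}
  S via S→b b: +{b}
  FIRST(S)={a,b}  FIRST(A)={a}
iter 2: done
  FIRST(S)={a,b}  FIRST(A)={a}

FOLLOW sets:
seed FOLLOW(S) with $
round 1:
  A→A a: FOLLOW(A) ⊇ FIRST(a) = {a}; new: +{a}
  S→A A: FOLLOW(A) ⊇ FOLLOW(S) ⊇ {$}; new: +{$}
  FOLLOW[S]={$}  FOLLOW[A]={$,a}
round 2: done
  FOLLOW[S]={$}  FOLLOW[A]={$,a}

FOLLOW(A) = ["$", "a"]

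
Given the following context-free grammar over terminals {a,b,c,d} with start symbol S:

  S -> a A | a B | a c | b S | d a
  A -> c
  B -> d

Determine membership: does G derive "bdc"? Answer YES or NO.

Convert to CNF:
  S -> T0 A | T0 B | T0 T1 | T2 S | T3 T0
  A -> c
  B -> d
  T0 -> a
  T1 -> c
  T2 -> b
  T3 -> d

CYK table (by increasing span):
  [0..0]={T2}  "b"  orig:{}
  [1..1]={B,T3}  "d"  orig:{B}
  [2..2]={A,T1}  "c"  orig:{A}
  [0..1]=∅  "bd"
  [1..2]=∅  "dc"
  [0..2]=∅  "bdc"

S ∉ T[0,2] ⇒ NO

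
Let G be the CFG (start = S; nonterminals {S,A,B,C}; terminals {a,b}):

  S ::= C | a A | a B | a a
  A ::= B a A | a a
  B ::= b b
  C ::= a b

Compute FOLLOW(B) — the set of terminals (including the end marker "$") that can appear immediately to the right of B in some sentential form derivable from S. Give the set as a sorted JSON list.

FIRST sets, iterate to fixpoint:
[1]
  A via A→a a: +{a}
  B via B→b b: +{b}
  C via C→a b: +{a}
  S via S→C: +{a}
  FIRST[S]={a}  FIRST[A]={a}  FIRST[B]={b}  FIRST[C]={a}
[2]
  A via A→B a A: +{b}
  FIRST[S]={a}  FIRST[A]={a,b}  FIRST[B]={b}  FIRST[C]={a}
[3] (no change)
  FIRST[S]={a}  FIRST[A]={a,b}  FIRST[B]={b}  FIRST[C]={a}

FOLLOW sets:
seed FOLLOW(S) with $
[1]
  A→B a A: FOLLOW(B) ⊇ FIRST(a) = {a}; new: +{a}
  S→C: FOLLOW(C) ⊇ FOLLOW(S) ⊇ {$}; new: +{$}
  S→a A: FOLLOW(A) ⊇ FOLLOW(S) ⊇ {$}; new: +{$}
  S→a B: FOLLOW(B) ⊇ FOLLOW(S) ⊇ {$}; new: +{$}
  FOLLOW[S]={$}  FOLLOW[A]={$}  FOLLOW[B]={$,a}  FOLLOW[C]={$}
[2] done
  FOLLOW[S]={$}  FOLLOW[A]={$}  FOLLOW[B]={$,a}  FOLLOW[C]={$}

FOLLOW(B) = ["$", "a"]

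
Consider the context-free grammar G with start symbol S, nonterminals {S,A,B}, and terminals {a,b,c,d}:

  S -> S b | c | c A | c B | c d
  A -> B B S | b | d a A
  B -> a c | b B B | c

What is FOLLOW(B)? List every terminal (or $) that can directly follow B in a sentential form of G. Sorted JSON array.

Compute FIRST by fixpoint:
iter 1:
  A via A→b: +{b}
  A via A→d a A: +{d}
  B via B→a c: +{a}
  B via B→b B B: +{b}
  B via B→c: +{c}
  S via S→c: +{c}
  FIRST[S]={c}  FIRST[A]={b,d}  FIRST[B]={a,b,c}
iter 2:
  A via A→B B S: +{a,c}
  FIRST[S]={c}  FIRST[A]={a,b,c,d}  FIRST[B]={a,b,c}
iter 3: (no change)
  FIRST[S]={c}  FIRST[A]={a,b,c,d}  FIRST[B]={a,b,c}

FOLLOW iteration:
initialize: $ ∈ FOLLOW(S)
round 1:
  A→B B S: FOLLOW(B) ⊇ FIRST(B) = {a,b,c}; new: +{a,b,c}
  S→S b: FOLLOW(S) ⊇ FIRST(b) = {b}; new: +{b}
  S→c A: FOLLOW(A) ⊇ FOLLOW(S) ⊇ {$,b}; new: +{$,b}
  S→c B: FOLLOW(B) ⊇ FOLLOW(S) ⊇ {$,b}; new: +{$}
  S: {$,b}  A: {$,b}  B: {$,a,b,c}
round 2: — fixpoint
  S: {$,b}  A: {$,b}  B: {$,a,b,c}

FOLLOW(B) = ["$", "a", "b", "c"]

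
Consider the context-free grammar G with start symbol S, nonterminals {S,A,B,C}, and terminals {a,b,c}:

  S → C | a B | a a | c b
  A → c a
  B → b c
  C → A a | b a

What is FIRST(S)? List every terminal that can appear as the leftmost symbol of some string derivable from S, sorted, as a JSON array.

Compute FIRST by fixpoint:
[1]
  A via A→c a: +{c}
  B via B→b c: +{b}
  C via C→A a: +{c}
  C via C→b a: +{b}
  S via S→C: +{b,c}
  S via S→a B: +{a}
  FIRST[S]={a,b,c}  FIRST[A]={c}  FIRST[B]={b}  FIRST[C]={b,c}
[2] (stable)
  FIRST[S]={a,b,c}  FIRST[A]={c}  FIRST[B]={b}  FIRST[C]={b,c}

FIRST(S) = ["a", "b", "c"]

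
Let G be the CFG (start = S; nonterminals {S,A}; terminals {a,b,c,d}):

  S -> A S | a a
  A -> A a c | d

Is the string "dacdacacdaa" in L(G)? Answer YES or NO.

CNF form of G:
  S -> A S | T0 T0
  A -> A X2 | d
  T0 -> a
  T1 -> c
  X2 -> T0 T1

CYK fill:
  [0..0]={A}  "d"
  [1..1]={T0}  "a"  orig:{}
  [2..2]={T1}  "c"  orig:{}
  [3..3]={A}  "d"
  [4..4]={T0}  "a"  orig:{}
  [5..5]={T1}  "c"  orig:{}
  [6..6]={T0}  "a"  orig:{}
  [7..7]={T1}  "c"  orig:{}
  [8..8]={A}  "d"
  [9..9]={T0}  "a"  orig:{}
  [10..10]={T0}  "a"  orig:{}
  [0..1]=∅  "da"
  [1..2]={X2}  "ac"  orig:{}
  [2..3]=∅  "cd"
  [3..4]=∅  "da"
  [4..5]={X2}  "ac"  orig:{}
  [5..6]=∅  "ca"
  [6..7]={X2}  "ac"  orig:{}
  [7..8]=∅  "cd"
  [8..9]=∅  "da"
  [9..10]={S}  "aa"
  [0..2]={A}  "dac"
  [1..3]=∅  "acd"
  [2..4]=∅  "cda"
  [3..5]={A}  "dac"
  [4..6]=∅  "aca"
  [5..7]=∅  "cac"
  [6..8]=∅  "acd"
  [7..9]=∅  "cda"
  [8..10]={S}  "daa"
  [0..3]=∅  "dacd"
  [1..4]=∅  "acda"
  [2..5]=∅  "cdac"
  [3..6]=∅  "daca"
  [4..7]=∅  "acac"
  [5..8]=∅  "cacd"
  [6..9]=∅  "acda"
  [7..10]=∅  "cdaa"
  [0..4]=∅  "dacda"
  [1..5]=∅  "acdac"
  [2..6]=∅  "cdaca"
  [3..7]={A}  "dacac"
  [4..8]=∅  "acacd"
  [5..9]=∅  "cacda"
  [6..10]=∅  "acdaa"
  [0..5]=∅  "dacdac"
  [1..6]=∅  "acdaca"
  [2..7]=∅  "cdacac"
  [3..8]=∅  "dacacd"
  [4..9]=∅  "acacda"
  [5..10]=∅  "cacdaa"
  [0..6]=∅  "dacdaca"
  [1..7]=∅  "acdacac"
  [2..8]=∅  "cdacacd"
  [3..9]=∅  "dacacda"
  [4..10]=∅  "acacdaa"
  [0..7]=∅  "dacdacac"
  [1..8]=∅  "acdacacd"
  [2..9]=∅  "cdacacda"
  [3..10]={S}  "dacacdaa"
  [0..8]=∅  "dacdacacd"
  [1..9]=∅  "acdacacda"
  [2..10]=∅  "cdacacdaa"
  [0..9]=∅  "dacdacacda"
  [1..10]=∅  "acdacacdaa"
  [0..10]={S}  "dacdacacdaa"

S ∈ T[0,10] ⇒ YES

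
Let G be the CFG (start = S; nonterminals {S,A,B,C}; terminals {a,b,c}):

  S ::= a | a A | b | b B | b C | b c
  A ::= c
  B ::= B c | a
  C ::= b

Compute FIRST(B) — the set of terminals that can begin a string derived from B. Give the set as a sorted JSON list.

FIRST sets, iterate to fixpoint:
round 1:
  A via A→c: +{c}
  B via B→a: +{a}
  C via C→b: +{b}
  S via S→a: +{a}
  S via S→b: +{b}
  FIRST[S]={a,b}  FIRST[A]={c}  FIRST[B]={a}  FIRST[C]={b}
round 2: done
  FIRST[S]={a,b}  FIRST[A]={c}  FIRST[B]={a}  FIRST[C]={b}

FIRST(B) = ["a"]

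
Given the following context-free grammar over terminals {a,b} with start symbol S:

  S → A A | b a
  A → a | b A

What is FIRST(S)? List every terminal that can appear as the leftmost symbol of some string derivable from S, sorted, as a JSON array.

FIRST iteration:
iter 1:
  A via A→a: +{a}
  A via A→b A: +{b}
  S via S→A A: +{a,b}
  FIRST[S]={a,b}  FIRST[A]={a,b}
iter 2: (stable)
  FIRST[S]={a,b}  FIRST[A]={a,b}

FIRST(S) = ["a", "b"]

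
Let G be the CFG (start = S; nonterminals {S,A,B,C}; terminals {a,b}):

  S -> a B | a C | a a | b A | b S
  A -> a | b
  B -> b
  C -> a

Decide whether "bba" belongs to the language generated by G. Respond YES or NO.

CNF form of G:
  S -> T0 B | T0 C | T0 T0 | T1 A | T1 S
  A -> a | b
  B -> b
  C -> a
  T0 -> a
  T1 -> b

CYK fill:
  T[0,0] 'b' = {A,B,T1}  orig:{A,B}
  T[1,1] 'b' = {A,B,T1}  orig:{A,B}
  T[2,2] 'a' = {A,C,T0}  orig:{A,C}
  T[0,1] 'bb' = {S}
  T[1,2] 'ba' = {S}
  T[0,2] 'bba' = {S}

S ∈ T[0,2] ⇒ YES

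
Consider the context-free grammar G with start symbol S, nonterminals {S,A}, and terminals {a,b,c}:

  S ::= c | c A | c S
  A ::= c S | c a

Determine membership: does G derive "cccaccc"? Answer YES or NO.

Convert to CNF:
  S -> T0 A | T0 S | c
  A -> T0 S | T0 T1
  T0 -> c
  T1 -> a

CYK table (by increasing span):
  T[0,0] 'c' = {S,T0}  orig:{S}
  T[1,1] 'c' = {S,T0}  orig:{S}
  T[2,2] 'c' = {S,T0}  orig:{S}
  T[3,3] 'a' = {T1}  orig:{}
  T[4,4] 'c' = {S,T0}  orig:{S}
  T[5,5] 'c' = {S,T0}  orig:{S}
  T[6,6] 'c' = {S,T0}  orig:{S}
  T[0,1] 'cc' = {A,S}
  T[1,2] 'cc' = {A,S}
  T[2,3] 'ca' = {A}
  T[3,4] 'ac' = ∅
  T[4,5] 'cc' = {A,S}
  T[5,6] 'cc' = {A,S}
  T[0,2] 'ccc' = {A,S}
  T[1,3] 'cca' = {S}
  T[2,4] 'cac' = ∅
  T[3,5] 'acc' = ∅
  T[4,6] 'ccc' = {A,S}
  T[0,3] 'ccca' = {A,S}
  T[1,4] 'ccac' = ∅
  T[2,5] 'cacc' = ∅
  T[3,6] 'accc' = ∅
  T[0,4] 'cccac' = ∅
  T[1,5] 'ccacc' = ∅
  T[2,6] 'caccc' = ∅
  T[0,5] 'cccacc' = ∅
  T[1,6] 'ccaccc' = ∅
  T[0,6] 'cccaccc' = ∅

S ∉ T[0,6] ⇒ NO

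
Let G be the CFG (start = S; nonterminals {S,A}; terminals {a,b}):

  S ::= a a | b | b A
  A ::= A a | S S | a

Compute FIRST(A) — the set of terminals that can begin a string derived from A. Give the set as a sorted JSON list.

Compute FIRST by fixpoint:
pass 1:
  A via A→a: +{a}
  S via S→a a: +{a}
  S via S→b: +{b}
  FIRST[S]={a,b}  FIRST[A]={a}
pass 2:
  A via A→S S: +{b}
  FIRST[S]={a,b}  FIRST[A]={a,b}
pass 3: (no change)
  FIRST[S]={a,b}  FIRST[A]={a,b}

FIRST(A) = ["a", "b"]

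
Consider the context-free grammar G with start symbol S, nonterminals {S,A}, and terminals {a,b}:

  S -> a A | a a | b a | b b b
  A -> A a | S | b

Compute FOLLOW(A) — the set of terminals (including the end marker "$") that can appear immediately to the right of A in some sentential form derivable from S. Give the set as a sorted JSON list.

FIRST iteration:
pass 1:
  A via A→b: +{b}
  S via S→a A: +{a}
  S via S→b a: +{b}
  S: {a,b}  A: {b}
pass 2:
  A via A→S: +{a}
  S: {a,b}  A: {a,b}
pass 3: — fixpoint
  S: {a,b}  A: {a,b}

FOLLOW sets:
seed FOLLOW(S) with $
[1]
  A→A a: FOLLOW(A) ⊇ FIRST(a) = {a}; new: +{a}
  A→S: FOLLOW(S) ⊇ FOLLOW(A) ⊇ {a}; new: +{a}
  S→a A: FOLLOW(A) ⊇ FOLLOW(S) ⊇ {$,a}; new: +{$}
  FOLLOW[S]={$,a}  FOLLOW[A]={$,a}
[2] done
  FOLLOW[S]={$,a}  FOLLOW[A]={$,a}

FOLLOW(A) = ["$", "a"]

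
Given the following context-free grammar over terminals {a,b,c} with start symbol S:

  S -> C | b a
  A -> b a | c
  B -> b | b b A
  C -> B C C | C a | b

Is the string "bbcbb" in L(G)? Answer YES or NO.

Convert to CNF:
  S -> B X4 | C T1 | T0 T1 | b
  A -> T0 T1 | c
  B -> T0 X2 | b
  C -> B X3 | C T1 | b
  T0 -> b
  T1 -> a
  X2 -> T0 A
  X3 -> C C
  X4 -> C C

Fill CYK table bottom-up:
  T[0,0] 'b' = {B,C,S,T0}  orig:{B,C,S}
  T[1,1] 'b' = {B,C,S,T0}  orig:{B,C,S}
  T[2,2] 'c' = {A}
  T[3,3] 'b' = {B,C,S,T0}  orig:{B,C,S}
  T[4,4] 'b' = {B,C,S,T0}  orig:{B,C,S}
  T[0,1] 'bb' = {X3,X4}  orig:{}
  T[1,2] 'bc' = {X2}  orig:{}
  T[2,3] 'cb' = ∅
  T[3,4] 'bb' = {X3,X4}  orig:{}
  T[0,2] 'bbc' = {B}
  T[1,3] 'bcb' = ∅
  T[2,4] 'cbb' = ∅
  T[0,3] 'bbcb' = ∅
  T[1,4] 'bcbb' = ∅
  T[0,4] 'bbcbb' = {C,S}

S ∈ T[0,4] ⇒ YES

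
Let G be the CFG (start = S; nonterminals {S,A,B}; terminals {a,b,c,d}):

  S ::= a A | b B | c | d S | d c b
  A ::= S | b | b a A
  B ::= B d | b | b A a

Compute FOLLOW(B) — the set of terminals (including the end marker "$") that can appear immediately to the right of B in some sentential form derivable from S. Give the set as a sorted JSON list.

FIRST iteration:
pass 1:
  A via A→b: +{b}
  B via B→b: +{b}
  S via S→a A: +{a}
  S via S→b B: +{b}
  S via S→c: +{c}
  S via S→d S: +{d}
  FIRST[S]={a,b,c,d}  FIRST[A]={b}  FIRST[B]={b}
pass 2:
  A via A→S: +{a,c,d}
  FIRST[S]={a,b,c,d}  FIRST[A]={a,b,c,d}  FIRST[B]={b}
pass 3: done
  FIRST[S]={a,b,c,d}  FIRST[A]={a,b,c,d}  FIRST[B]={b}

Compute FOLLOW by fixpoint:
FOLLOW(S) := {$}
round 1:
  B→B d: FOLLOW(B) ⊇ FIRST(d) = {d}; new: +{d}
  B→b A a: FOLLOW(A) ⊇ FIRST(a) = {a}; new: +{a}
  S→a A: FOLLOW(A) ⊇ FOLLOW(S) ⊇ {$}; new: +{$}
  S→b B: FOLLOW(B) ⊇ FOLLOW(S) ⊇ {$}; new: +{$}
  FOLLOW[S]={$}  FOLLOW[A]={$,a}  FOLLOW[B]={$,d}
round 2:
  A→S: FOLLOW(S) ⊇ FOLLOW(A) ⊇ {$,a}; new: +{a}
  S→b B: FOLLOW(B) ⊇ FOLLOW(S) ⊇ {$,a}; new: +{a}
  FOLLOW[S]={$,a}  FOLLOW[A]={$,a}  FOLLOW[B]={$,a,d}
round 3: — fixpoint
  FOLLOW[S]={$,a}  FOLLOW[A]={$,a}  FOLLOW[B]={$,a,d}

FOLLOW(B) = ["$", "a", "d"]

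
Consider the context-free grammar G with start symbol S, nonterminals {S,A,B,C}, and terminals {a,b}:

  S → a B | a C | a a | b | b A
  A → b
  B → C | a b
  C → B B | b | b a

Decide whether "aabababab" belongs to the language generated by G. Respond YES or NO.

CNF form of G:
  S -> T0 B | T0 C | T0 T0 | T1 A | b
  A -> b
  B -> B B | T0 T1 | T1 T0 | b
  C -> B B | T1 T0 | b
  T0 -> a
  T1 -> b

CYK fill:
  T[0,0] 'a' = {T0}  orig:{}
  T[1,1] 'a' = {T0}  orig:{}
  T[2,2] 'b' = {A,B,C,S,T1}  orig:{A,B,C,S}
  T[3,3] 'a' = {T0}  orig:{}
  T[4,4] 'b' = {A,B,C,S,T1}  orig:{A,B,C,S}
  T[5,5] 'a' = {T0}  orig:{}
  T[6,6] 'b' = {A,B,C,S,T1}  orig:{A,B,C,S}
  T[7,7] 'a' = {T0}  orig:{}
  T[8,8] 'b' = {A,B,C,S,T1}  orig:{A,B,C,S}
  T[0,1] 'aa' = {S}
  T[1,2] 'ab' = {B,S}
  T[2,3] 'ba' = {B,C}
  T[3,4] 'ab' = {B,S}
  T[4,5] 'ba' = {B,C}
  T[5,6] 'ab' = {B,S}
  T[6,7] 'ba' = {B,C}
  T[7,8] 'ab' = {B,S}
  T[0,2] 'aab' = {S}
  T[1,3] 'aba' = {S}
  T[2,4] 'bab' = {B,C}
  T[3,5] 'aba' = {S}
  T[4,6] 'bab' = {B,C}
  T[5,7] 'aba' = {S}
  T[6,8] 'bab' = {B,C}
  T[0,3] 'aaba' = ∅
  T[1,4] 'abab' = {B,C,S}
  T[2,5] 'baba' = {B,C}
  T[3,6] 'abab' = {B,C,S}
  T[4,7] 'baba' = {B,C}
  T[5,8] 'abab' = {B,C,S}
  T[0,4] 'aabab' = {S}
  T[1,5] 'ababa' = {S}
  T[2,6] 'babab' = {B,C}
  T[3,7] 'ababa' = {S}
  T[4,8] 'babab' = {B,C}
  T[0,5] 'aababa' = ∅
  T[1,6] 'ababab' = {B,C,S}
  T[2,7] 'bababa' = {B,C}
  T[3,8] 'ababab' = {B,C,S}
  T[0,6] 'aababab' = {S}
  T[1,7] 'abababa' = {S}
  T[2,8] 'bababab' = {B,C}
  T[0,7] 'aabababa' = ∅
  T[1,8] 'abababab' = {B,C,S}
  T[0,8] 'aabababab' = {S}

S ∈ T[0,8] ⇒ YES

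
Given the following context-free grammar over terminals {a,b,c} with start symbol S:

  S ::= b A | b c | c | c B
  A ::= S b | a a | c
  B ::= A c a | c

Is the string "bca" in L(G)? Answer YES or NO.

CNF form of G:
  S -> T0 A | T0 T2 | T2 B | c
  A -> S T0 | T1 T1 | c
  B -> A X3 | c
  T0 -> b
  T1 -> a
  T2 -> c
  X3 -> T2 T1

Fill CYK table bottom-up:
  T[0,0] 'b' = {T0}  orig:{}
  T[1,1] 'c' = {A,B,S,T2}  orig:{A,B,S}
  T[2,2] 'a' = {T1}  orig:{}
  T[0,1] 'bc' = {S}
  T[1,2] 'ca' = {X3}  orig:{}
  T[0,2] 'bca' = ∅

S ∉ T[0,2] ⇒ NO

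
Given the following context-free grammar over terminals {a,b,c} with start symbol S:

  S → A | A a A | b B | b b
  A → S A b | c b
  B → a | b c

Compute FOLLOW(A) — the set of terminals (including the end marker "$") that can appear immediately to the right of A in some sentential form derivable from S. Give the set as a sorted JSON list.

FIRST sets, iterate to fixpoint:
iter 1:
  A via A→c b: +{c}
  B via B→a: +{a}
  B via B→b c: +{b}
  S via S→A: +{c}
  S via S→b B: +{b}
  S: {b,c}  A: {c}  B: {a,b}
iter 2:
  A via A→S A b: +{b}
  S: {b,c}  A: {b,c}  B: {a,b}
iter 3: done
  S: {b,c}  A: {b,c}  B: {a,b}

FOLLOW iteration:
FOLLOW(S) := {$}
pass 1:
  A→S A b: FOLLOW(S) ⊇ FIRST(A) = {b,c}; new: +{b,c}
  A→S A b: FOLLOW(A) ⊇ FIRST(b) = {b}; new: +{b}
  S→A: FOLLOW(A) ⊇ FOLLOW(S) ⊇ {$,b,c}; new: +{$,c}
  S→A a A: FOLLOW(A) ⊇ FIRST(a) = {a}; new: +{a}
  S→b B: FOLLOW(B) ⊇ FOLLOW(S) ⊇ {$,b,c}; new: +{$,b,c}
  S: {$,b,c}  A: {$,a,b,c}  B: {$,b,c}
pass 2: — fixpoint
  S: {$,b,c}  A: {$,a,b,c}  B: {$,b,c}

FOLLOW(A) = ["$", "a", "b", "c"]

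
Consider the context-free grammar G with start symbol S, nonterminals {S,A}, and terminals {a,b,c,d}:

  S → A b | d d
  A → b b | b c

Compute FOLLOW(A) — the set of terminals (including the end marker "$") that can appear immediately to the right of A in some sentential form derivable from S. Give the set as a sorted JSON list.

Compute FIRST by fixpoint:
pass 1:
  A via A→b b: +{b}
  S via S→A b: +{b}
  S via S→d d: +{d}
  S: {b,d}  A: {b}
pass 2: done
  S: {b,d}  A: {b}

FOLLOW sets:
seed FOLLOW(S) with $
round 1:
  S→A b: FOLLOW(A) ⊇ FIRST(b) = {b}; new: +{b}
  FOLLOW(S)={$}  FOLLOW(A)={b}
round 2: (no change)
  FOLLOW(S)={$}  FOLLOW(A)={b}

FOLLOW(A) = ["b"]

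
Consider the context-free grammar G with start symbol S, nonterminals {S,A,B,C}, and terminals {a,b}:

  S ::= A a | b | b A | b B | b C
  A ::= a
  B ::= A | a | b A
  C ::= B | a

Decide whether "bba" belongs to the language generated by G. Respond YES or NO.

Convert to CNF:
  S -> A T1 | T0 A | T0 B | T0 C | b
  A -> a
  B -> T0 A | a
  C -> T0 A | a
  T0 -> b
  T1 -> a

Fill CYK table bottom-up:
  [0..0]={S,T0}  "b"  orig:{S}
  [1..1]={S,T0}  "b"  orig:{S}
  [2..2]={A,B,C,T1}  "a"  orig:{A,B,C}
  [0..1]=∅  "bb"
  [1..2]={B,C,S}  "ba"
  [0..2]={S}  "bba"

S ∈ T[0,2] ⇒ YES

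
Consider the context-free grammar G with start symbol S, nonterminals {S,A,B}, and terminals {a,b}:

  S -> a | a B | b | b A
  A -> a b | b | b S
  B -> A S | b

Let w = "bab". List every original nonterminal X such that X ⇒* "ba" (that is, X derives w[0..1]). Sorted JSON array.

Convert to CNF:
  S -> T0 B | T1 A | a | b
  A -> T0 T1 | T1 S | b
  B -> A S | b
  T0 -> a
  T1 -> b

CYK table (by increasing span) (cells [i..j] with 0 ≤ i ≤ j ≤ 1 only):
  T[0,0] 'b' = {A,B,S,T1}  orig:{A,B,S}
  T[1,1] 'a' = {S,T0}  orig:{S}
  T[0,1] 'ba' = {A,B}

Original NTs in T[0,1] deriving "ba": ["A", "B"]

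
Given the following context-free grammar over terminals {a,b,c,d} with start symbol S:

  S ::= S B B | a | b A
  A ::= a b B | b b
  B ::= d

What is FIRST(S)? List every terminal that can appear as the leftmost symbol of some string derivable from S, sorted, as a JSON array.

FIRST iteration:
pass 1:
  A via A→a b B: +{a}
  A via A→b b: +{b}
  B via B→d: +{d}
  S via S→a: +{a}
  S via S→b A: +{b}
  FIRST[S]={a,b}  FIRST[A]={a,b}  FIRST[B]={d}
pass 2: (stable)
  FIRST[S]={a,b}  FIRST[A]={a,b}  FIRST[B]={d}

FIRST(S) = ["a", "b"]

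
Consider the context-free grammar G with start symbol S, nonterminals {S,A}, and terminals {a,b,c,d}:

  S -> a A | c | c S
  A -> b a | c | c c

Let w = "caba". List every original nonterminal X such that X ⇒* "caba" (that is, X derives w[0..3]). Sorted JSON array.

CNF form of G:
  S -> T1 A | T2 S | c
  A -> T0 T1 | T2 T2 | c
  T0 -> b
  T1 -> a
  T2 -> c

CYK fill (cells [i..j] with 0 ≤ i ≤ j ≤ 3 only):
  [0..0]={A,S,T2}  "c"  orig:{A,S}
  [1..1]={T1}  "a"  orig:{}
  [2..2]={T0}  "b"  orig:{}
  [3..3]={T1}  "a"  orig:{}
  [0..1]=∅  "ca"
  [1..2]=∅  "ab"
  [2..3]={A}  "ba"
  [0..2]=∅  "cab"
  [1..3]={S}  "aba"
  [0..3]={S}  "caba"

Original NTs in T[0,3] deriving "caba": ["S"]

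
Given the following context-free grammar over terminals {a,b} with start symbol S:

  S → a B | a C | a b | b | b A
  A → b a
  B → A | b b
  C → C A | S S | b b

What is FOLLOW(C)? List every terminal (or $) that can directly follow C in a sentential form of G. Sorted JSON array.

Compute FIRST by fixpoint:
[1]
  A via A→b a: +{b}
  B via B→A: +{b}
  C via C→b b: +{b}
  S via S→a B: +{a}
  S via S→b: +{b}
  S: {a,b}  A: {b}  B: {b}  C: {b}
[2]
  C via C→S S: +{a}
  S: {a,b}  A: {b}  B: {b}  C: {a,b}
[3] — fixpoint
  S: {a,b}  A: {b}  B: {b}  C: {a,b}

FOLLOW iteration:
initialize: $ ∈ FOLLOW(S)
pass 1:
  C→C A: FOLLOW(C) ⊇ FIRST(A) = {b}; new: +{b}
  C→C A: FOLLOW(A) ⊇ FOLLOW(C) ⊇ {b}; new: +{b}
  C→S S: FOLLOW(S) ⊇ FIRST(S) = {a,b}; new: +{a,b}
  S→a B: FOLLOW(B) ⊇ FOLLOW(S) ⊇ {$,a,b}; new: +{$,a,b}
  S→a C: FOLLOW(C) ⊇ FOLLOW(S) ⊇ {$,a,b}; new: +{$,a}
  S→b A: FOLLOW(A) ⊇ FOLLOW(S) ⊇ {$,a,b}; new: +{$,a}
  FOLLOW[S]={$,a,b}  FOLLOW[A]={$,a,b}  FOLLOW[B]={$,a,b}  FOLLOW[C]={$,a,b}
pass 2: done
  FOLLOW[S]={$,a,b}  FOLLOW[A]={$,a,b}  FOLLOW[B]={$,a,b}  FOLLOW[C]={$,a,b}

FOLLOW(C) = ["$", "a", "b"]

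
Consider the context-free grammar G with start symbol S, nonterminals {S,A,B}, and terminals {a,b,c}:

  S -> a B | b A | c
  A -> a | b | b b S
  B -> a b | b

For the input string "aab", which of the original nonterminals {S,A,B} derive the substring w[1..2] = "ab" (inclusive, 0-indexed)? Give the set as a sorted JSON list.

CNF form of G:
  S -> T0 A | T1 B | c
  A -> T0 X2 | a | b
  B -> T1 T0 | b
  T0 -> b
  T1 -> a
  X2 -> T0 S

CYK fill — only the sub-triangle for w[1..2]:
  [1..1]={A,T1}  "a"  orig:{A}
  [2..2]={A,B,T0}  "b"  orig:{A,B}
  [1..2]={B,S}  "ab"

Original NTs in T[1,2] deriving "ab": ["B", "S"]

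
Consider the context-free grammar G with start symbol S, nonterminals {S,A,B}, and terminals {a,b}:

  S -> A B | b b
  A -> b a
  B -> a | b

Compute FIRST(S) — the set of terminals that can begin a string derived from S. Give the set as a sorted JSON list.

FIRST sets, iterate to fixpoint:
pass 1:
  A via A→b a: +{b}
  B via B→a: +{a}
  B via B→b: +{b}
  S via S→A B: +{b}
  S: {b}  A: {b}  B: {a,b}
pass 2: done
  S: {b}  A: {b}  B: {a,b}

FIRST(S) = ["b"]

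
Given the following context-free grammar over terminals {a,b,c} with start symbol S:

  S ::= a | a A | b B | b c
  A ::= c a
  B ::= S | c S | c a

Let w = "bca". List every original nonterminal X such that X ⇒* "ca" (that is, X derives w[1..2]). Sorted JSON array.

Convert to CNF:
  S -> T1 A | T2 B | T2 T0 | a
  A -> T0 T1
  B -> T0 S | T0 T1 | T1 A | T2 B | T2 T0 | a
  T0 -> c
  T1 -> a
  T2 -> b

CYK fill — only the sub-triangle for w[1..2]:
  [1..1]={T0}  "c"  orig:{}
  [2..2]={B,S,T1}  "a"  orig:{B,S}
  [1..2]={A,B}  "ca"

Original NTs in T[1,2] deriving "ca": ["A", "B"]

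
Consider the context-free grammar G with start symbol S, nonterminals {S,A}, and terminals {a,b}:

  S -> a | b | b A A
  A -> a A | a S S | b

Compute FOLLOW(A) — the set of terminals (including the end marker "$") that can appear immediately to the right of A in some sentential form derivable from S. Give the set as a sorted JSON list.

Compute FIRST by fixpoint:
iter 1:
  A via A→a A: +{a}
  A via A→b: +{b}
  S via S→a: +{a}
  S via S→b: +{b}
  FIRST[S]={a,b}  FIRST[A]={a,b}
iter 2: (stable)
  FIRST[S]={a,b}  FIRST[A]={a,b}

Compute FOLLOW by fixpoint:
seed FOLLOW(S) with $
iter 1:
  A→a S S: FOLLOW(S) ⊇ FIRST(S) = {a,b}; new: +{a,b}
  S→b A A: FOLLOW(A) ⊇ FIRST(A) = {a,b}; new: +{a,b}
  S→b A A: FOLLOW(A) ⊇ FOLLOW(S) ⊇ {$,a,b}; new: +{$}
  FOLLOW[S]={$,a,b}  FOLLOW[A]={$,a,b}
iter 2: (stable)
  FOLLOW[S]={$,a,b}  FOLLOW[A]={$,a,b}

FOLLOW(A) = ["$", "a", "b"]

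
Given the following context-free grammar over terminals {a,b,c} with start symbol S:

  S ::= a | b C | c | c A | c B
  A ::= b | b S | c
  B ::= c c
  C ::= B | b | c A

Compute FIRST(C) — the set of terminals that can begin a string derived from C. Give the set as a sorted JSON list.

FIRST sets, iterate to fixpoint:
iter 1:
  A via A→b: +{b}
  A via A→c: +{c}
  B via B→c c: +{c}
  C via C→B: +{c}
  C via C→b: +{b}
  S via S→a: +{a}
  S via S→b C: +{b}
  S via S→c: +{c}
  FIRST[S]={a,b,c}  FIRST[A]={b,c}  FIRST[B]={c}  FIRST[C]={b,c}
iter 2: — fixpoint
  FIRST[S]={a,b,c}  FIRST[A]={b,c}  FIRST[B]={c}  FIRST[C]={b,c}

FIRST(C) = ["b", "c"]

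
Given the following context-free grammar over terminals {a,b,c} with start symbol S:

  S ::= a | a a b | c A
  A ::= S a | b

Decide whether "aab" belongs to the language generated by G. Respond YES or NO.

CNF form of G:
  S -> T0 X3 | T2 A | a
  A -> S T0 | b
  T0 -> a
  T1 -> b
  T2 -> c
  X3 -> T0 T1

CYK fill:
  cell(0,0) a: {S,T0}  orig:{S}
  cell(1,1) a: {S,T0}  orig:{S}
  cell(2,2) b: {A,T1}  orig:{A}
  cell(0,1) aa: {A}
  cell(1,2) ab: {X3}  orig:{}
  cell(0,2) aab: {S}

S ∈ T[0,2] ⇒ YES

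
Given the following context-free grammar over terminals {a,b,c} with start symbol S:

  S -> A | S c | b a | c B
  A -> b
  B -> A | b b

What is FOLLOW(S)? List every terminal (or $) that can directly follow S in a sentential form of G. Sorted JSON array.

FIRST sets, iterate to fixpoint:
round 1:
  A via A→b: +{b}
  B via B→A: +{b}
  S via S→A: +{b}
  S via S→c B: +{c}
  FIRST(S)={b,c}  FIRST(A)={b}  FIRST(B)={b}
round 2: done
  FIRST(S)={b,c}  FIRST(A)={b}  FIRST(B)={b}

FOLLOW iteration:
initialize: $ ∈ FOLLOW(S)
pass 1:
  S→A: FOLLOW(A) ⊇ FOLLOW(S) ⊇ {$}; new: +{$}
  S→S c: FOLLOW(S) ⊇ FIRST(c) = {c}; new: +{c}
  S→c B: FOLLOW(B) ⊇ FOLLOW(S) ⊇ {$,c}; new: +{$,c}
  FOLLOW[S]={$,c}  FOLLOW[A]={$}  FOLLOW[B]={$,c}
pass 2:
  B→A: FOLLOW(A) ⊇ FOLLOW(B) ⊇ {$,c}; new: +{c}
  FOLLOW[S]={$,c}  FOLLOW[A]={$,c}  FOLLOW[B]={$,c}
pass 3: (no change)
  FOLLOW[S]={$,c}  FOLLOW[A]={$,c}  FOLLOW[B]={$,c}

FOLLOW(S) = ["$", "c"]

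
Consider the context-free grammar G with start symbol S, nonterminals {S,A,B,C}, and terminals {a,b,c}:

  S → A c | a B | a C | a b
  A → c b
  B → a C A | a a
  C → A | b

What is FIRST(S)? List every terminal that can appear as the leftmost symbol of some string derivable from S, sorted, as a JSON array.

Compute FIRST by fixpoint:
iter 1:
  A via A→c b: +{c}
  B via B→a C A: +{a}
  C via C→A: +{c}
  C via C→b: +{b}
  S via S→A c: +{c}
  S via S→a B: +{a}
  FIRST[S]={a,c}  FIRST[A]={c}  FIRST[B]={a}  FIRST[C]={b,c}
iter 2: (no change)
  FIRST[S]={a,c}  FIRST[A]={c}  FIRST[B]={a}  FIRST[C]={b,c}

FIRST(S) = ["a", "c"]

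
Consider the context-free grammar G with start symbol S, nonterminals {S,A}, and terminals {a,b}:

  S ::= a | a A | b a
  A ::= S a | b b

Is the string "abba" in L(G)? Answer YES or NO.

Convert to CNF:
  S -> T0 A | T1 T0 | a
  A -> S T0 | T1 T1
  T0 -> a
  T1 -> b

CYK table (by increasing span):
  [0..0]={S,T0}  "a"  orig:{S}
  [1..1]={T1}  "b"  orig:{}
  [2..2]={T1}  "b"  orig:{}
  [3..3]={S,T0}  "a"  orig:{S}
  [0..1]=∅  "ab"
  [1..2]={A}  "bb"
  [2..3]={S}  "ba"
  [0..2]={S}  "abb"
  [1..3]=∅  "bba"
  [0..3]={A}  "abba"

S ∉ T[0,3] ⇒ NO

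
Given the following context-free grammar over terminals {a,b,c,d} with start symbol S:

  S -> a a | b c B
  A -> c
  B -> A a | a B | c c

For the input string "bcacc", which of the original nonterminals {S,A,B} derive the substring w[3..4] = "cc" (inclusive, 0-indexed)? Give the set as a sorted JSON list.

Convert to CNF:
  S -> T0 T0 | T2 X3
  A -> c
  B -> A T0 | T0 B | T1 T1
  T0 -> a
  T1 -> c
  T2 -> b
  X3 -> T1 B

Fill CYK table bottom-up — only the sub-triangle for w[3..4]:
  [3..3]={A,T1}  "c"  orig:{A}
  [4..4]={A,T1}  "c"  orig:{A}
  [3..4]={B}  "cc"

Original NTs in T[3,4] deriving "cc": ["B"]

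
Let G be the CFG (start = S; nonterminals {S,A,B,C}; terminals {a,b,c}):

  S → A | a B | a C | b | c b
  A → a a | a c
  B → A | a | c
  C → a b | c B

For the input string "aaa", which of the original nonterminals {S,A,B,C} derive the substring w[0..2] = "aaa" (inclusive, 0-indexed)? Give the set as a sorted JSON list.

CNF form of G:
  S -> T0 B | T0 C | T0 T0 | T0 T1 | T1 T2 | b
  A -> T0 T0 | T0 T1
  B -> T0 T0 | T0 T1 | a | c
  C -> T0 T2 | T1 B
  T0 -> a
  T1 -> c
  T2 -> b

CYK fill, restricted to cells inside w[0..2]:
  cell(0,0) a: {B,T0}  orig:{B}
  cell(1,1) a: {B,T0}  orig:{B}
  cell(2,2) a: {B,T0}  orig:{B}
  cell(0,1) aa: {A,B,S}
  cell(1,2) aa: {A,B,S}
  cell(0,2) aaa: {S}

Original NTs in T[0,2] deriving "aaa": ["S"]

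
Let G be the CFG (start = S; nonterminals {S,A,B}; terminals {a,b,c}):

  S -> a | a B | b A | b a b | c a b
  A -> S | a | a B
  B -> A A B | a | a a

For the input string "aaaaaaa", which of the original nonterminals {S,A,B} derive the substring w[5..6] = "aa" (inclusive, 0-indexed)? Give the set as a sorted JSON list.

Convert to CNF:
  S -> T0 B | T1 A | T1 X6 | T2 X7 | a
  A -> T0 B | T1 A | T1 X3 | T2 X4 | a
  B -> A X5 | T0 T0 | a
  T0 -> a
  T1 -> b
  T2 -> c
  X3 -> T0 T1
  X4 -> T0 T1
  X5 -> A B
  X6 -> T0 T1
  X7 -> T0 T1

CYK fill (cells [i..j] with 5 ≤ i ≤ j ≤ 6 only):
  [5..5]={A,B,S,T0}  "a"  orig:{A,B,S}
  [6..6]={A,B,S,T0}  "a"  orig:{A,B,S}
  [5..6]={A,B,S,X5}  "aa"  orig:{A,B,S}

Original NTs in T[5,6] deriving "aa": ["A", "B", "S"]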